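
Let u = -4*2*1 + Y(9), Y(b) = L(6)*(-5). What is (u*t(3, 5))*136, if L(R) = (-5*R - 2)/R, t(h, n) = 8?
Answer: 60928/3 ≈ 20309.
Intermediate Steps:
L(R) = (-2 - 5*R)/R
Y(b) = 80/3 (Y(b) = (-5 - 2/6)*(-5) = (-5 - 2*⅙)*(-5) = (-5 - ⅓)*(-5) = -16/3*(-5) = 80/3)
u = 56/3 (u = -4*2*1 + 80/3 = -8*1 + 80/3 = -8 + 80/3 = 56/3 ≈ 18.667)
(u*t(3, 5))*136 = ((56/3)*8)*136 = (448/3)*136 = 60928/3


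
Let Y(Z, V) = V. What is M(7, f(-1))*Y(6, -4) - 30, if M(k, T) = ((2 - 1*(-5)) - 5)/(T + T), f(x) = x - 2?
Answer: -86/3 ≈ -28.667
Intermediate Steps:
f(x) = -2 + x
M(k, T) = 1/T (M(k, T) = ((2 + 5) - 5)/((2*T)) = (7 - 5)*(1/(2*T)) = 2*(1/(2*T)) = 1/T)
M(7, f(-1))*Y(6, -4) - 30 = -4/(-2 - 1) - 30 = -4/(-3) - 30 = -⅓*(-4) - 30 = 4/3 - 30 = -86/3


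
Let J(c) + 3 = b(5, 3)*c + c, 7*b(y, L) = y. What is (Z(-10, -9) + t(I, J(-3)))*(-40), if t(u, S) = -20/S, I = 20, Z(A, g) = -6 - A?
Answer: -14720/57 ≈ -258.25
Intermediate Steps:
b(y, L) = y/7
J(c) = -3 + 12*c/7 (J(c) = -3 + (((⅐)*5)*c + c) = -3 + (5*c/7 + c) = -3 + 12*c/7)
(Z(-10, -9) + t(I, J(-3)))*(-40) = ((-6 - 1*(-10)) - 20/(-3 + (12/7)*(-3)))*(-40) = ((-6 + 10) - 20/(-3 - 36/7))*(-40) = (4 - 20/(-57/7))*(-40) = (4 - 20*(-7/57))*(-40) = (4 + 140/57)*(-40) = (368/57)*(-40) = -14720/57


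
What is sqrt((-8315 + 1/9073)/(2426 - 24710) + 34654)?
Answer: sqrt(39349903157492219014)/33697122 ≈ 186.16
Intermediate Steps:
sqrt((-8315 + 1/9073)/(2426 - 24710) + 34654) = sqrt((-8315 + 1/9073)/(-22284) + 34654) = sqrt(-75441994/9073*(-1/22284) + 34654) = sqrt(37720997/101091366 + 34654) = sqrt(3503257918361/101091366) = sqrt(39349903157492219014)/33697122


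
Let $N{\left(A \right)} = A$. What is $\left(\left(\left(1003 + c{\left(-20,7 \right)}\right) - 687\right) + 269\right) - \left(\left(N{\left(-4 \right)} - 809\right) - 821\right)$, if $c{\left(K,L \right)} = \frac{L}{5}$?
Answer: $\frac{11102}{5} \approx 2220.4$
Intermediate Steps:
$c{\left(K,L \right)} = \frac{L}{5}$ ($c{\left(K,L \right)} = L \frac{1}{5} = \frac{L}{5}$)
$\left(\left(\left(1003 + c{\left(-20,7 \right)}\right) - 687\right) + 269\right) - \left(\left(N{\left(-4 \right)} - 809\right) - 821\right) = \left(\left(\left(1003 + \frac{1}{5} \cdot 7\right) - 687\right) + 269\right) - \left(\left(-4 - 809\right) - 821\right) = \left(\left(\left(1003 + \frac{7}{5}\right) - 687\right) + 269\right) - \left(-813 - 821\right) = \left(\left(\frac{5022}{5} - 687\right) + 269\right) - -1634 = \left(\frac{1587}{5} + 269\right) + 1634 = \frac{2932}{5} + 1634 = \frac{11102}{5}$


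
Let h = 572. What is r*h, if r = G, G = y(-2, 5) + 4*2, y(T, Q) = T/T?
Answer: 5148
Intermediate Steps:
y(T, Q) = 1
G = 9 (G = 1 + 4*2 = 1 + 8 = 9)
r = 9
r*h = 9*572 = 5148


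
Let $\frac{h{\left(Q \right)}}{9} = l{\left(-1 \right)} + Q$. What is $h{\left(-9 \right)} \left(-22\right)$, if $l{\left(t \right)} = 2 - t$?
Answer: $1188$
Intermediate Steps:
$h{\left(Q \right)} = 27 + 9 Q$ ($h{\left(Q \right)} = 9 \left(\left(2 - -1\right) + Q\right) = 9 \left(\left(2 + 1\right) + Q\right) = 9 \left(3 + Q\right) = 27 + 9 Q$)
$h{\left(-9 \right)} \left(-22\right) = \left(27 + 9 \left(-9\right)\right) \left(-22\right) = \left(27 - 81\right) \left(-22\right) = \left(-54\right) \left(-22\right) = 1188$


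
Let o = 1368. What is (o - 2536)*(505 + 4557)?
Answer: -5912416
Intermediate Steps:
(o - 2536)*(505 + 4557) = (1368 - 2536)*(505 + 4557) = -1168*5062 = -5912416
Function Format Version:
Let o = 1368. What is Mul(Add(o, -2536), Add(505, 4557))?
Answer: -5912416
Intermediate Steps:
Mul(Add(o, -2536), Add(505, 4557)) = Mul(Add(1368, -2536), Add(505, 4557)) = Mul(-1168, 5062) = -5912416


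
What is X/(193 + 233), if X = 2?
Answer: 1/213 ≈ 0.0046948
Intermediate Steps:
X/(193 + 233) = 2/(193 + 233) = 2/426 = 2*(1/426) = 1/213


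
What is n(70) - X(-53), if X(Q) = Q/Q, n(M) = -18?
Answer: -19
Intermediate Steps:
X(Q) = 1
n(70) - X(-53) = -18 - 1*1 = -18 - 1 = -19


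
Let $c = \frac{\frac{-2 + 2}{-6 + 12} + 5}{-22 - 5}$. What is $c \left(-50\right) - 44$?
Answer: $- \frac{938}{27} \approx -34.741$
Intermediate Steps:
$c = - \frac{5}{27}$ ($c = \frac{\frac{0}{6} + 5}{-27} = \left(0 \cdot \frac{1}{6} + 5\right) \left(- \frac{1}{27}\right) = \left(0 + 5\right) \left(- \frac{1}{27}\right) = 5 \left(- \frac{1}{27}\right) = - \frac{5}{27} \approx -0.18519$)
$c \left(-50\right) - 44 = \left(- \frac{5}{27}\right) \left(-50\right) - 44 = \frac{250}{27} - 44 = - \frac{938}{27}$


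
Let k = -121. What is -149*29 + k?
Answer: -4442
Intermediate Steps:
-149*29 + k = -149*29 - 121 = -4321 - 121 = -4442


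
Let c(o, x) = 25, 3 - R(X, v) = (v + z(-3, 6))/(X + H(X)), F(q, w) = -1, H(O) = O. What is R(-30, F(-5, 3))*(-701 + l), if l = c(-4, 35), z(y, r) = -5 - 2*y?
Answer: -2028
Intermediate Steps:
R(X, v) = 3 - (1 + v)/(2*X) (R(X, v) = 3 - (v + (-5 - 2*(-3)))/(X + X) = 3 - (v + (-5 + 6))/(2*X) = 3 - (v + 1)*1/(2*X) = 3 - (1 + v)*1/(2*X) = 3 - (1 + v)/(2*X))
l = 25
R(-30, F(-5, 3))*(-701 + l) = ((½)*(-1 - 1*(-1) + 6*(-30))/(-30))*(-701 + 25) = ((½)*(-1/30)*(-1 + 1 - 180))*(-676) = ((½)*(-1/30)*(-180))*(-676) = 3*(-676) = -2028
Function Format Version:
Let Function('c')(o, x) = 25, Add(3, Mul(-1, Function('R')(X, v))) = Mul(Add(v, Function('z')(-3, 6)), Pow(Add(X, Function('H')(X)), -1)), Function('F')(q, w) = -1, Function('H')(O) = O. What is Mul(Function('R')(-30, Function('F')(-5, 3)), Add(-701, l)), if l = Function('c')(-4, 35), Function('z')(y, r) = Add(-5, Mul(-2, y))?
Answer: -2028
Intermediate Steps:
Function('R')(X, v) = Add(3, Mul(Rational(-1, 2), Pow(X, -1), Add(1, v))) (Function('R')(X, v) = Add(3, Mul(-1, Mul(Add(v, Add(-5, Mul(-2, -3))), Pow(Add(X, X), -1)))) = Add(3, Mul(-1, Mul(Add(v, Add(-5, 6)), Pow(Mul(2, X), -1)))) = Add(3, Mul(-1, Mul(Add(v, 1), Mul(Rational(1, 2), Pow(X, -1))))) = Add(3, Mul(-1, Mul(Add(1, v), Mul(Rational(1, 2), Pow(X, -1))))) = Add(3, Mul(-1, Mul(Rational(1, 2), Pow(X, -1), Add(1, v)))) = Add(3, Mul(Rational(-1, 2), Pow(X, -1), Add(1, v))))
l = 25
Mul(Function('R')(-30, Function('F')(-5, 3)), Add(-701, l)) = Mul(Mul(Rational(1, 2), Pow(-30, -1), Add(-1, Mul(-1, -1), Mul(6, -30))), Add(-701, 25)) = Mul(Mul(Rational(1, 2), Rational(-1, 30), Add(-1, 1, -180)), -676) = Mul(Mul(Rational(1, 2), Rational(-1, 30), -180), -676) = Mul(3, -676) = -2028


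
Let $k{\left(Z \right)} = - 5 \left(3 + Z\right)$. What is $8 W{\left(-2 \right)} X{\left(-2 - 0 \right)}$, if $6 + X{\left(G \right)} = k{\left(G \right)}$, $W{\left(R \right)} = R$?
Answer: $176$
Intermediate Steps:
$k{\left(Z \right)} = -15 - 5 Z$
$X{\left(G \right)} = -21 - 5 G$ ($X{\left(G \right)} = -6 - \left(15 + 5 G\right) = -21 - 5 G$)
$8 W{\left(-2 \right)} X{\left(-2 - 0 \right)} = 8 \left(-2\right) \left(-21 - 5 \left(-2 - 0\right)\right) = - 16 \left(-21 - 5 \left(-2 + 0\right)\right) = - 16 \left(-21 - -10\right) = - 16 \left(-21 + 10\right) = \left(-16\right) \left(-11\right) = 176$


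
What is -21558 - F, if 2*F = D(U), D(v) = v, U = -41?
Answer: -43075/2 ≈ -21538.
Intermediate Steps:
F = -41/2 (F = (½)*(-41) = -41/2 ≈ -20.500)
-21558 - F = -21558 - 1*(-41/2) = -21558 + 41/2 = -43075/2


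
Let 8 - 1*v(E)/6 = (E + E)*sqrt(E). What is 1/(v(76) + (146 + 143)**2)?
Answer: 83569/6920565217 + 1824*sqrt(19)/6920565217 ≈ 1.3224e-5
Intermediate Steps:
v(E) = 48 - 12*E**(3/2) (v(E) = 48 - 6*(E + E)*sqrt(E) = 48 - 6*2*E*sqrt(E) = 48 - 12*E**(3/2))
1/(v(76) + (146 + 143)**2) = 1/((48 - 1824*sqrt(19)) + (146 + 143)**2) = 1/((48 - 1824*sqrt(19)) + 289**2) = 1/((48 - 1824*sqrt(19)) + 83521) = 1/(83569 - 1824*sqrt(19))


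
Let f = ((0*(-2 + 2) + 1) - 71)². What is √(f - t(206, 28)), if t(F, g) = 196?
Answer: 28*√6 ≈ 68.586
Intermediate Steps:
f = 4900 (f = ((0*0 + 1) - 71)² = ((0 + 1) - 71)² = (1 - 71)² = (-70)² = 4900)
√(f - t(206, 28)) = √(4900 - 1*196) = √(4900 - 196) = √4704 = 28*√6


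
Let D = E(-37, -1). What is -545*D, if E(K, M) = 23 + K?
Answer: 7630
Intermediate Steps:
D = -14 (D = 23 - 37 = -14)
-545*D = -545*(-14) = 7630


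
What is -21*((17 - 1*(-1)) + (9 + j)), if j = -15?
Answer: -252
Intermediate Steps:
-21*((17 - 1*(-1)) + (9 + j)) = -21*((17 - 1*(-1)) + (9 - 15)) = -21*((17 + 1) - 6) = -21*(18 - 6) = -21*12 = -252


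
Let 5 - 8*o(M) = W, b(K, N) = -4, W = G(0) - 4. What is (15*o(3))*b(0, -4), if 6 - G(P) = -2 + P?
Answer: -15/2 ≈ -7.5000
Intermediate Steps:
G(P) = 8 - P (G(P) = 6 - (-2 + P) = 6 + (2 - P) = 8 - P)
W = 4 (W = (8 - 1*0) - 4 = (8 + 0) - 4 = 8 - 4 = 4)
o(M) = 1/8 (o(M) = 5/8 - 1/8*4 = 5/8 - 1/2 = 1/8)
(15*o(3))*b(0, -4) = (15*(1/8))*(-4) = (15/8)*(-4) = -15/2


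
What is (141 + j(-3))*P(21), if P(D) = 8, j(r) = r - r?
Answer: 1128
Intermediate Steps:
j(r) = 0
(141 + j(-3))*P(21) = (141 + 0)*8 = 141*8 = 1128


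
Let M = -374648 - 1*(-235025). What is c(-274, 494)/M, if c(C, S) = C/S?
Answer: 137/34486881 ≈ 3.9725e-6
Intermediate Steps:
M = -139623 (M = -374648 + 235025 = -139623)
c(-274, 494)/M = -274/494/(-139623) = -274*1/494*(-1/139623) = -137/247*(-1/139623) = 137/34486881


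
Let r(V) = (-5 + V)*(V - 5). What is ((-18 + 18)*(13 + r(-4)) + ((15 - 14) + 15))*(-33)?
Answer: -528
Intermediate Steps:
r(V) = (-5 + V)² (r(V) = (-5 + V)*(-5 + V) = (-5 + V)²)
((-18 + 18)*(13 + r(-4)) + ((15 - 14) + 15))*(-33) = ((-18 + 18)*(13 + (-5 - 4)²) + ((15 - 14) + 15))*(-33) = (0*(13 + (-9)²) + (1 + 15))*(-33) = (0*(13 + 81) + 16)*(-33) = (0*94 + 16)*(-33) = (0 + 16)*(-33) = 16*(-33) = -528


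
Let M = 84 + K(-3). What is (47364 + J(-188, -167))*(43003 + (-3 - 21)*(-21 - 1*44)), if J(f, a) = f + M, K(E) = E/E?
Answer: 2106091943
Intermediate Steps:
K(E) = 1
M = 85 (M = 84 + 1 = 85)
J(f, a) = 85 + f (J(f, a) = f + 85 = 85 + f)
(47364 + J(-188, -167))*(43003 + (-3 - 21)*(-21 - 1*44)) = (47364 + (85 - 188))*(43003 + (-3 - 21)*(-21 - 1*44)) = (47364 - 103)*(43003 - 24*(-21 - 44)) = 47261*(43003 - 24*(-65)) = 47261*(43003 + 1560) = 47261*44563 = 2106091943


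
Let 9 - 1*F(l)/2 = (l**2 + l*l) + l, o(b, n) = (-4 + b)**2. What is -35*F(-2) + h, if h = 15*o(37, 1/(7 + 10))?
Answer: 16125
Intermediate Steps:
F(l) = 18 - 4*l**2 - 2*l (F(l) = 18 - 2*((l**2 + l*l) + l) = 18 - 2*((l**2 + l**2) + l) = 18 - 2*(2*l**2 + l) = 18 - 2*(l + 2*l**2) = 18 + (-4*l**2 - 2*l) = 18 - 4*l**2 - 2*l)
h = 16335 (h = 15*(-4 + 37)**2 = 15*33**2 = 15*1089 = 16335)
-35*F(-2) + h = -35*(18 - 4*(-2)**2 - 2*(-2)) + 16335 = -35*(18 - 4*4 + 4) + 16335 = -35*(18 - 16 + 4) + 16335 = -35*6 + 16335 = -210 + 16335 = 16125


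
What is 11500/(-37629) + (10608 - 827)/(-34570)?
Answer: -765604249/1300834530 ≈ -0.58855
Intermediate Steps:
11500/(-37629) + (10608 - 827)/(-34570) = 11500*(-1/37629) + 9781*(-1/34570) = -11500/37629 - 9781/34570 = -765604249/1300834530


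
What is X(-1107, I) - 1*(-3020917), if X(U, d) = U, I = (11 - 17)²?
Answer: 3019810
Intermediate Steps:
I = 36 (I = (-6)² = 36)
X(-1107, I) - 1*(-3020917) = -1107 - 1*(-3020917) = -1107 + 3020917 = 3019810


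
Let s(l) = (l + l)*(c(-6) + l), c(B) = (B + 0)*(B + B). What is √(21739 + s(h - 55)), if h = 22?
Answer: √19165 ≈ 138.44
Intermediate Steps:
c(B) = 2*B² (c(B) = B*(2*B) = 2*B²)
s(l) = 2*l*(72 + l) (s(l) = (l + l)*(2*(-6)² + l) = (2*l)*(2*36 + l) = (2*l)*(72 + l) = 2*l*(72 + l))
√(21739 + s(h - 55)) = √(21739 + 2*(22 - 55)*(72 + (22 - 55))) = √(21739 + 2*(-33)*(72 - 33)) = √(21739 + 2*(-33)*39) = √(21739 - 2574) = √19165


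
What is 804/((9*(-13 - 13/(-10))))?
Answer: -2680/351 ≈ -7.6353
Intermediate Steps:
804/((9*(-13 - 13/(-10)))) = 804/((9*(-13 - 13*(-1/10)))) = 804/((9*(-13 + 13/10))) = 804/((9*(-117/10))) = 804/(-1053/10) = 804*(-10/1053) = -2680/351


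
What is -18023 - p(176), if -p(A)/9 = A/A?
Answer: -18014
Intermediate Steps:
p(A) = -9 (p(A) = -9*A/A = -9*1 = -9)
-18023 - p(176) = -18023 - 1*(-9) = -18023 + 9 = -18014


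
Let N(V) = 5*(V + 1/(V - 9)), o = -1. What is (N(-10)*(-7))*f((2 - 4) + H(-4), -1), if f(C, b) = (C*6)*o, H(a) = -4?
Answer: 240660/19 ≈ 12666.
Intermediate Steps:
f(C, b) = -6*C (f(C, b) = (C*6)*(-1) = (6*C)*(-1) = -6*C)
N(V) = 5*V + 5/(-9 + V) (N(V) = 5*(V + 1/(-9 + V)) = 5*V + 5/(-9 + V))
(N(-10)*(-7))*f((2 - 4) + H(-4), -1) = ((5*(1 + (-10)² - 9*(-10))/(-9 - 10))*(-7))*(-6*((2 - 4) - 4)) = ((5*(1 + 100 + 90)/(-19))*(-7))*(-6*(-2 - 4)) = ((5*(-1/19)*191)*(-7))*(-6*(-6)) = -955/19*(-7)*36 = (6685/19)*36 = 240660/19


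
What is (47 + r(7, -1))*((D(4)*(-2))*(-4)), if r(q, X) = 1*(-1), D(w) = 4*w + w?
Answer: 7360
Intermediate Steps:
D(w) = 5*w
r(q, X) = -1
(47 + r(7, -1))*((D(4)*(-2))*(-4)) = (47 - 1)*(((5*4)*(-2))*(-4)) = 46*((20*(-2))*(-4)) = 46*(-40*(-4)) = 46*160 = 7360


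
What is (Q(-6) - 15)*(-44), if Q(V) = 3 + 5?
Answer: 308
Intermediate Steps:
Q(V) = 8
(Q(-6) - 15)*(-44) = (8 - 15)*(-44) = -7*(-44) = 308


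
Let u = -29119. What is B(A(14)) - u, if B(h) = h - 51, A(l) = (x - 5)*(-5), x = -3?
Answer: 29108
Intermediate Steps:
A(l) = 40 (A(l) = (-3 - 5)*(-5) = -8*(-5) = 40)
B(h) = -51 + h
B(A(14)) - u = (-51 + 40) - 1*(-29119) = -11 + 29119 = 29108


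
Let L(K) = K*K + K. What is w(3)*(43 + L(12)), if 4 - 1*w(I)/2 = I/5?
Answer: 6766/5 ≈ 1353.2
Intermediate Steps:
L(K) = K + K² (L(K) = K² + K = K + K²)
w(I) = 8 - 2*I/5
w(3)*(43 + L(12)) = (8 - ⅖*3)*(43 + 12*(1 + 12)) = (8 - 6/5)*(43 + 12*13) = 34*(43 + 156)/5 = (34/5)*199 = 6766/5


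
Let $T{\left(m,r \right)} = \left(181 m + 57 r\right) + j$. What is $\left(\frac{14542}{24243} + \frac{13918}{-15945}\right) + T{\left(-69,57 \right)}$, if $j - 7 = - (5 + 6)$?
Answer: $- \frac{397046287536}{42950515} \approx -9244.3$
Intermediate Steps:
$j = -4$ ($j = 7 - \left(5 + 6\right) = 7 - 11 = -4$)
$T{\left(m,r \right)} = -4 + 57 r + 181 m$ ($T{\left(m,r \right)} = \left(181 m + 57 r\right) - 4 = \left(57 r + 181 m\right) - 4 = -4 + 57 r + 181 m$)
$\left(\frac{14542}{24243} + \frac{13918}{-15945}\right) + T{\left(-69,57 \right)} = \left(\frac{14542}{24243} + \frac{13918}{-15945}\right) + \left(-4 + 57 \cdot 57 + 181 \left(-69\right)\right) = \left(14542 \cdot \frac{1}{24243} + 13918 \left(- \frac{1}{15945}\right)\right) - 9244 = \left(\frac{14542}{24243} - \frac{13918}{15945}\right) - 9244 = - \frac{11726876}{42950515} - 9244 = - \frac{397046287536}{42950515}$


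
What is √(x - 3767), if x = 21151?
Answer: 2*√4346 ≈ 131.85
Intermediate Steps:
√(x - 3767) = √(21151 - 3767) = √17384 = 2*√4346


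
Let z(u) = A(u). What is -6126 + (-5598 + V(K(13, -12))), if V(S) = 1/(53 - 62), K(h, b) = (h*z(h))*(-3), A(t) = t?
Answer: -105517/9 ≈ -11724.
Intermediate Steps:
z(u) = u
K(h, b) = -3*h**2 (K(h, b) = (h*h)*(-3) = h**2*(-3) = -3*h**2)
V(S) = -1/9 (V(S) = 1/(-9) = -1/9)
-6126 + (-5598 + V(K(13, -12))) = -6126 + (-5598 - 1/9) = -6126 - 50383/9 = -105517/9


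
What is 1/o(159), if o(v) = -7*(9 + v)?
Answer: -1/1176 ≈ -0.00085034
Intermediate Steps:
o(v) = -63 - 7*v
1/o(159) = 1/(-63 - 7*159) = 1/(-63 - 1113) = 1/(-1176) = -1/1176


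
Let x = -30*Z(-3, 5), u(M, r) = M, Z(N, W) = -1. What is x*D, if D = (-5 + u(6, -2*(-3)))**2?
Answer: 30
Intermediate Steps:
x = 30 (x = -30*(-1) = 30)
D = 1 (D = (-5 + 6)**2 = 1**2 = 1)
x*D = 30*1 = 30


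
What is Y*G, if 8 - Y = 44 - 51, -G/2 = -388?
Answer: 11640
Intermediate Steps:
G = 776 (G = -2*(-388) = 776)
Y = 15 (Y = 8 - (44 - 51) = 8 - 1*(-7) = 8 + 7 = 15)
Y*G = 15*776 = 11640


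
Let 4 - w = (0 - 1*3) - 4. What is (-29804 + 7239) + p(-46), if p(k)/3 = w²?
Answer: -22202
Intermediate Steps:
w = 11 (w = 4 - ((0 - 1*3) - 4) = 4 - ((0 - 3) - 1*4) = 4 - (-3 - 4) = 4 - 1*(-7) = 4 + 7 = 11)
p(k) = 363 (p(k) = 3*11² = 3*121 = 363)
(-29804 + 7239) + p(-46) = (-29804 + 7239) + 363 = -22565 + 363 = -22202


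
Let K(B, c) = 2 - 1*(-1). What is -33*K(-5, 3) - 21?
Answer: -120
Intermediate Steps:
K(B, c) = 3 (K(B, c) = 2 + 1 = 3)
-33*K(-5, 3) - 21 = -33*3 - 21 = -99 - 21 = -120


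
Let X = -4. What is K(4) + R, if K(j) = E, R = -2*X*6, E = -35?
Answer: 13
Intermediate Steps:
R = 48 (R = -2*(-4)*6 = 8*6 = 48)
K(j) = -35
K(4) + R = -35 + 48 = 13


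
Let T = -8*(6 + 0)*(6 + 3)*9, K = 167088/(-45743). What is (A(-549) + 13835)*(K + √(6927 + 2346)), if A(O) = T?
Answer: -1662024336/45743 + 9947*√9273 ≈ 9.2153e+5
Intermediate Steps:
K = -167088/45743 (K = 167088*(-1/45743) = -167088/45743 ≈ -3.6528)
T = -3888 (T = -48*9*9 = -8*54*9 = -432*9 = -3888)
A(O) = -3888
(A(-549) + 13835)*(K + √(6927 + 2346)) = (-3888 + 13835)*(-167088/45743 + √(6927 + 2346)) = 9947*(-167088/45743 + √9273) = -1662024336/45743 + 9947*√9273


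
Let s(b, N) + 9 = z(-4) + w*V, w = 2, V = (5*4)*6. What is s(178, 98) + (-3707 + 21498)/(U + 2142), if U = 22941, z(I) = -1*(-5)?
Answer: 5937379/25083 ≈ 236.71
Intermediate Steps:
z(I) = 5
V = 120 (V = 20*6 = 120)
s(b, N) = 236 (s(b, N) = -9 + (5 + 2*120) = -9 + (5 + 240) = -9 + 245 = 236)
s(178, 98) + (-3707 + 21498)/(U + 2142) = 236 + (-3707 + 21498)/(22941 + 2142) = 236 + 17791/25083 = 5937379/25083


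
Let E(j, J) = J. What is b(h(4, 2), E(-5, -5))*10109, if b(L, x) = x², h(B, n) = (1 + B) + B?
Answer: 252725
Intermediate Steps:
h(B, n) = 1 + 2*B
b(h(4, 2), E(-5, -5))*10109 = (-5)²*10109 = 25*10109 = 252725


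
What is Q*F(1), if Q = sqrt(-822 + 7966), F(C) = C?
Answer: 2*sqrt(1786) ≈ 84.522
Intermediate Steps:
Q = 2*sqrt(1786) (Q = sqrt(7144) = 2*sqrt(1786) ≈ 84.522)
Q*F(1) = (2*sqrt(1786))*1 = 2*sqrt(1786)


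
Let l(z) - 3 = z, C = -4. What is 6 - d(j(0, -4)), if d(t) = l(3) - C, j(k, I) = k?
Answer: -4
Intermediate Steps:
l(z) = 3 + z
d(t) = 10 (d(t) = (3 + 3) - 1*(-4) = 6 + 4 = 10)
6 - d(j(0, -4)) = 6 - 1*10 = 6 - 10 = -4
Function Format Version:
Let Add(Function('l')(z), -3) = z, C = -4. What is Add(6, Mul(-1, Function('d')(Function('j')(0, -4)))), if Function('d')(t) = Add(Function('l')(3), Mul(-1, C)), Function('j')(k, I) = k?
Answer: -4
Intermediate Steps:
Function('l')(z) = Add(3, z)
Function('d')(t) = 10 (Function('d')(t) = Add(Add(3, 3), Mul(-1, -4)) = Add(6, 4) = 10)
Add(6, Mul(-1, Function('d')(Function('j')(0, -4)))) = Add(6, Mul(-1, 10)) = Add(6, -10) = -4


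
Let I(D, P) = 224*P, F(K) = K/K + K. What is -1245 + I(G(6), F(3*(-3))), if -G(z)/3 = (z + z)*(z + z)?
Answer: -3037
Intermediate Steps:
F(K) = 1 + K
G(z) = -12*z² (G(z) = -3*(z + z)*(z + z) = -3*2*z*2*z = -12*z²)
-1245 + I(G(6), F(3*(-3))) = -1245 + 224*(1 + 3*(-3)) = -1245 + 224*(1 - 9) = -1245 + 224*(-8) = -1245 - 1792 = -3037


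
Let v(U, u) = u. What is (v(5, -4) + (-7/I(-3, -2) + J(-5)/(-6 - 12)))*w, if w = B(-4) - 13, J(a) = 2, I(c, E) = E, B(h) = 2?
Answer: 121/18 ≈ 6.7222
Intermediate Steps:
w = -11 (w = 2 - 13 = -11)
(v(5, -4) + (-7/I(-3, -2) + J(-5)/(-6 - 12)))*w = (-4 + (-7/(-2) + 2/(-6 - 12)))*(-11) = (-4 + (-7*(-½) + 2/(-18)))*(-11) = (-4 + (7/2 + 2*(-1/18)))*(-11) = (-4 + (7/2 - ⅑))*(-11) = (-4 + 61/18)*(-11) = -11/18*(-11) = 121/18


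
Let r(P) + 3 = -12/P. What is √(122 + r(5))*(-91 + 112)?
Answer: 21*√2915/5 ≈ 226.76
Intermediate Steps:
r(P) = -3 - 12/P
√(122 + r(5))*(-91 + 112) = √(122 + (-3 - 12/5))*(-91 + 112) = √(122 + (-3 - 12*⅕))*21 = √(122 + (-3 - 12/5))*21 = √(122 - 27/5)*21 = √(583/5)*21 = (√2915/5)*21 = 21*√2915/5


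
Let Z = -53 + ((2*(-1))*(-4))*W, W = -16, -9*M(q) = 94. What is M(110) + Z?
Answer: -1723/9 ≈ -191.44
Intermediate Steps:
M(q) = -94/9 (M(q) = -⅑*94 = -94/9)
Z = -181 (Z = -53 + ((2*(-1))*(-4))*(-16) = -53 - 2*(-4)*(-16) = -53 + 8*(-16) = -53 - 128 = -181)
M(110) + Z = -94/9 - 181 = -1723/9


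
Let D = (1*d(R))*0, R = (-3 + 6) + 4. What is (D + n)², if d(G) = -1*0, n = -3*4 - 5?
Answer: 289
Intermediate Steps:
n = -17 (n = -12 - 5 = -17)
R = 7 (R = 3 + 4 = 7)
d(G) = 0
D = 0 (D = (1*0)*0 = 0*0 = 0)
(D + n)² = (0 - 17)² = (-17)² = 289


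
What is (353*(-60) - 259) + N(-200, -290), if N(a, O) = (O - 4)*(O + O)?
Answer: 149081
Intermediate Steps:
N(a, O) = 2*O*(-4 + O) (N(a, O) = (-4 + O)*(2*O) = 2*O*(-4 + O))
(353*(-60) - 259) + N(-200, -290) = (353*(-60) - 259) + 2*(-290)*(-4 - 290) = (-21180 - 259) + 2*(-290)*(-294) = -21439 + 170520 = 149081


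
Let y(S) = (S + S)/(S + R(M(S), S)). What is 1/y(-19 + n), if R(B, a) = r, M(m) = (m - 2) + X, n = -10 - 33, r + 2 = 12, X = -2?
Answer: 13/31 ≈ 0.41935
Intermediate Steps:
r = 10 (r = -2 + 12 = 10)
n = -43
M(m) = -4 + m (M(m) = (m - 2) - 2 = (-2 + m) - 2 = -4 + m)
R(B, a) = 10
y(S) = 2*S/(10 + S) (y(S) = (S + S)/(S + 10) = (2*S)/(10 + S) = 2*S/(10 + S))
1/y(-19 + n) = 1/(2*(-19 - 43)/(10 + (-19 - 43))) = 1/(2*(-62)/(10 - 62)) = 1/(2*(-62)/(-52)) = 1/(2*(-62)*(-1/52)) = 1/(31/13) = 13/31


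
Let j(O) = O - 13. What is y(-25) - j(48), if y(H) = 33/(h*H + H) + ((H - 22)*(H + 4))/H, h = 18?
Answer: -35411/475 ≈ -74.549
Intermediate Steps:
j(O) = -13 + O
y(H) = 33/(19*H) + (-22 + H)*(4 + H)/H (y(H) = 33/(18*H + H) + ((H - 22)*(H + 4))/H = 33/((19*H)) + ((-22 + H)*(4 + H))/H = 33*(1/(19*H)) + (-22 + H)*(4 + H)/H = 33/(19*H) + (-22 + H)*(4 + H)/H)
y(-25) - j(48) = (-18 - 25 - 1639/19/(-25)) - (-13 + 48) = (-18 - 25 - 1639/19*(-1/25)) - 1*35 = (-18 - 25 + 1639/475) - 35 = -18786/475 - 35 = -35411/475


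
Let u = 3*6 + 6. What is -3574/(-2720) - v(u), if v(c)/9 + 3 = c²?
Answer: -7011733/1360 ≈ -5155.7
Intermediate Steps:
u = 24 (u = 18 + 6 = 24)
v(c) = -27 + 9*c²
-3574/(-2720) - v(u) = -3574/(-2720) - (-27 + 9*24²) = -3574*(-1/2720) - (-27 + 9*576) = 1787/1360 - (-27 + 5184) = 1787/1360 - 1*5157 = 1787/1360 - 5157 = -7011733/1360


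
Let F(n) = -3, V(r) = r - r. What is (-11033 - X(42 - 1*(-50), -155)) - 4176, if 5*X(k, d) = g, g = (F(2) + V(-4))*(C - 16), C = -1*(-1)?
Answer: -15218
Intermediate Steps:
V(r) = 0
C = 1
g = 45 (g = (-3 + 0)*(1 - 16) = -3*(-15) = 45)
X(k, d) = 9 (X(k, d) = (⅕)*45 = 9)
(-11033 - X(42 - 1*(-50), -155)) - 4176 = (-11033 - 1*9) - 4176 = (-11033 - 9) - 4176 = -11042 - 4176 = -15218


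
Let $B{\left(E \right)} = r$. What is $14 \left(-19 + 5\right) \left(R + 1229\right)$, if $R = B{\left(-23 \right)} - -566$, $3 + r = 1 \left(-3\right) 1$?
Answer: $-350644$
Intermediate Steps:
$r = -6$ ($r = -3 + 1 \left(-3\right) 1 = -3 - 3 = -6$)
$B{\left(E \right)} = -6$
$R = 560$ ($R = -6 - -566 = -6 + 566 = 560$)
$14 \left(-19 + 5\right) \left(R + 1229\right) = 14 \left(-19 + 5\right) \left(560 + 1229\right) = 14 \left(-14\right) 1789 = \left(-196\right) 1789 = -350644$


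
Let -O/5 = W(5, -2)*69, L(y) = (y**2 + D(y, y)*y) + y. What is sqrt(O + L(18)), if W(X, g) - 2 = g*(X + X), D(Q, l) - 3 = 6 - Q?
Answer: 3*sqrt(710) ≈ 79.938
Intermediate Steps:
D(Q, l) = 9 - Q (D(Q, l) = 3 + (6 - Q) = 9 - Q)
W(X, g) = 2 + 2*X*g (W(X, g) = 2 + g*(X + X) = 2 + g*(2*X) = 2 + 2*X*g)
L(y) = y + y**2 + y*(9 - y) (L(y) = (y**2 + (9 - y)*y) + y = (y**2 + y*(9 - y)) + y = y + y**2 + y*(9 - y))
O = 6210 (O = -5*(2 + 2*5*(-2))*69 = -5*(2 - 20)*69 = -(-90)*69 = -5*(-1242) = 6210)
sqrt(O + L(18)) = sqrt(6210 + 10*18) = sqrt(6210 + 180) = sqrt(6390) = 3*sqrt(710)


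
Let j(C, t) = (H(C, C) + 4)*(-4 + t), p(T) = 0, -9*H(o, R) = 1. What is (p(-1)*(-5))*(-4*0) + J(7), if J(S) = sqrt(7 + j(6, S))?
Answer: 2*sqrt(42)/3 ≈ 4.3205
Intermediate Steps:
H(o, R) = -1/9 (H(o, R) = -1/9*1 = -1/9)
j(C, t) = -140/9 + 35*t/9 (j(C, t) = (-1/9 + 4)*(-4 + t) = 35*(-4 + t)/9 = -140/9 + 35*t/9)
J(S) = sqrt(-77/9 + 35*S/9) (J(S) = sqrt(7 + (-140/9 + 35*S/9)) = sqrt(-77/9 + 35*S/9))
(p(-1)*(-5))*(-4*0) + J(7) = (0*(-5))*(-4*0) + sqrt(-77 + 35*7)/3 = 0*0 + sqrt(-77 + 245)/3 = 0 + sqrt(168)/3 = 0 + (2*sqrt(42))/3 = 0 + 2*sqrt(42)/3 = 2*sqrt(42)/3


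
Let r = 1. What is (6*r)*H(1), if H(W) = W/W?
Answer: 6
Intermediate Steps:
H(W) = 1
(6*r)*H(1) = (6*1)*1 = 6*1 = 6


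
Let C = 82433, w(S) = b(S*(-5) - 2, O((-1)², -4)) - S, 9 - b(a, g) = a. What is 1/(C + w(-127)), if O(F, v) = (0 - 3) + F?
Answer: 1/81936 ≈ 1.2205e-5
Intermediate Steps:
O(F, v) = -3 + F
b(a, g) = 9 - a
w(S) = 11 + 4*S (w(S) = (9 - (S*(-5) - 2)) - S = (9 - (-5*S - 2)) - S = (9 - (-2 - 5*S)) - S = (9 + (2 + 5*S)) - S = (11 + 5*S) - S = 11 + 4*S)
1/(C + w(-127)) = 1/(82433 + (11 + 4*(-127))) = 1/(82433 + (11 - 508)) = 1/(82433 - 497) = 1/81936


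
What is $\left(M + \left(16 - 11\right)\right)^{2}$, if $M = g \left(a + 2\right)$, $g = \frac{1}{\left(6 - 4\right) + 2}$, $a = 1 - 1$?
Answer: $\frac{121}{4} \approx 30.25$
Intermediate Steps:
$a = 0$ ($a = 1 - 1 = 0$)
$g = \frac{1}{4}$ ($g = \frac{1}{\left(6 - 4\right) + 2} = \frac{1}{2 + 2} = \frac{1}{4} \approx 0.25$)
$M = \frac{1}{2}$ ($M = \frac{0 + 2}{4} = \frac{1}{4} \cdot 2 = \frac{1}{2} \approx 0.5$)
$\left(M + \left(16 - 11\right)\right)^{2} = \left(\frac{1}{2} + \left(16 - 11\right)\right)^{2} = \left(\frac{1}{2} + 5\right)^{2} = \left(\frac{11}{2}\right)^{2} = \frac{121}{4}$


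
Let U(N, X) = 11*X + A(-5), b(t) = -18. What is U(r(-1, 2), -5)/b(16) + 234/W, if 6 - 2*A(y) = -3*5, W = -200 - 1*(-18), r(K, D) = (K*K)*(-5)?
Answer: 299/252 ≈ 1.1865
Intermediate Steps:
r(K, D) = -5*K² (r(K, D) = K²*(-5) = -5*K²)
W = -182 (W = -200 + 18 = -182)
A(y) = 21/2 (A(y) = 3 - (-3)*5/2 = 3 - ½*(-15) = 3 + 15/2 = 21/2)
U(N, X) = 21/2 + 11*X (U(N, X) = 11*X + 21/2 = 21/2 + 11*X)
U(r(-1, 2), -5)/b(16) + 234/W = (21/2 + 11*(-5))/(-18) + 234/(-182) = (21/2 - 55)*(-1/18) + 234*(-1/182) = -89/2*(-1/18) - 9/7 = 89/36 - 9/7 = 299/252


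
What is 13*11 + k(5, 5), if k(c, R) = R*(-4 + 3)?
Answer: 138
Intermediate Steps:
k(c, R) = -R (k(c, R) = R*(-1) = -R)
13*11 + k(5, 5) = 13*11 - 1*5 = 143 - 5 = 138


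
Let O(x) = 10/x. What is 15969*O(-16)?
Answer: -79845/8 ≈ -9980.6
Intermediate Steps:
15969*O(-16) = 15969*(10/(-16)) = 15969*(10*(-1/16)) = 15969*(-5/8) = -79845/8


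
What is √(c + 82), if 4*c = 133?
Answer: √461/2 ≈ 10.735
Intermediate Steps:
c = 133/4 (c = (¼)*133 = 133/4 ≈ 33.250)
√(c + 82) = √(133/4 + 82) = √(461/4) = √461/2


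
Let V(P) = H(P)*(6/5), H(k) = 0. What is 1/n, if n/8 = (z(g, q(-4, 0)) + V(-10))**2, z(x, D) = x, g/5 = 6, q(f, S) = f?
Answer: 1/7200 ≈ 0.00013889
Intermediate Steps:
g = 30 (g = 5*6 = 30)
V(P) = 0 (V(P) = 0*(6/5) = 0)
n = 7200 (n = 8*(30 + 0)**2 = 8*30**2 = 8*900 = 7200)
1/n = 1/7200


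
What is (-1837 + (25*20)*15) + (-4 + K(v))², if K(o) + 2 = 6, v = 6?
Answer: 5663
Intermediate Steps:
K(o) = 4 (K(o) = -2 + 6 = 4)
(-1837 + (25*20)*15) + (-4 + K(v))² = (-1837 + (25*20)*15) + (-4 + 4)² = (-1837 + 500*15) + 0² = (-1837 + 7500) + 0 = 5663 + 0 = 5663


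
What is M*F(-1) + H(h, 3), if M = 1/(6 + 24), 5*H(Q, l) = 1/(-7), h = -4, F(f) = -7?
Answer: -11/42 ≈ -0.26190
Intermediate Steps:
H(Q, l) = -1/35 (H(Q, l) = (⅕)/(-7) = (⅕)*(-⅐) = -1/35)
M = 1/30 ≈ 0.033333
M*F(-1) + H(h, 3) = (1/30)*(-7) - 1/35 = -7/30 - 1/35 = -11/42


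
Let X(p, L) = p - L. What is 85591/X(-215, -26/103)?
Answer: -8815873/22119 ≈ -398.57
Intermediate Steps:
85591/X(-215, -26/103) = 85591/(-215 - (-26)/103) = 85591/(-215 - 1*(-26/103)) = 85591/(-215 + 26/103) = 85591/(-22119/103) = 85591*(-103/22119) = -8815873/22119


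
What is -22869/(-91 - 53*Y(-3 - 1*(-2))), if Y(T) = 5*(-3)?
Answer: -2079/64 ≈ -32.484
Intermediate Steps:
Y(T) = -15
-22869/(-91 - 53*Y(-3 - 1*(-2))) = -22869/(-91 - 53*(-15)) = -22869/(-91 + 795) = -22869/704 = -22869*1/704 = -2079/64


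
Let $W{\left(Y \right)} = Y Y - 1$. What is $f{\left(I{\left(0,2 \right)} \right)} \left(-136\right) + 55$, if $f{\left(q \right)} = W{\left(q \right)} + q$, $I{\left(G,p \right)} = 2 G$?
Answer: $191$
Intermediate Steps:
$W{\left(Y \right)} = -1 + Y^{2}$ ($W{\left(Y \right)} = Y^{2} - 1 = -1 + Y^{2}$)
$f{\left(q \right)} = -1 + q + q^{2}$ ($f{\left(q \right)} = \left(-1 + q^{2}\right) + q = -1 + q + q^{2}$)
$f{\left(I{\left(0,2 \right)} \right)} \left(-136\right) + 55 = \left(-1 + 2 \cdot 0 + \left(2 \cdot 0\right)^{2}\right) \left(-136\right) + 55 = \left(-1 + 0 + 0^{2}\right) \left(-136\right) + 55 = \left(-1 + 0 + 0\right) \left(-136\right) + 55 = \left(-1\right) \left(-136\right) + 55 = 136 + 55 = 191$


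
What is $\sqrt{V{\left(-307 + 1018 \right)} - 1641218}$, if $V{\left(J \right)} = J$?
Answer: $i \sqrt{1640507} \approx 1280.8 i$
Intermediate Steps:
$\sqrt{V{\left(-307 + 1018 \right)} - 1641218} = \sqrt{\left(-307 + 1018\right) - 1641218} = \sqrt{711 - 1641218} = \sqrt{-1640507} = i \sqrt{1640507}$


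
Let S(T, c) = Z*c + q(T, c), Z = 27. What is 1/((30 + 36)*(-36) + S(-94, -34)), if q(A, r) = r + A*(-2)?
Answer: -1/3140 ≈ -0.00031847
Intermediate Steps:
q(A, r) = r - 2*A
S(T, c) = -2*T + 28*c (S(T, c) = 27*c + (c - 2*T) = -2*T + 28*c)
1/((30 + 36)*(-36) + S(-94, -34)) = 1/((30 + 36)*(-36) + (-2*(-94) + 28*(-34))) = 1/(66*(-36) + (188 - 952)) = 1/(-2376 - 764) = 1/(-3140) = -1/3140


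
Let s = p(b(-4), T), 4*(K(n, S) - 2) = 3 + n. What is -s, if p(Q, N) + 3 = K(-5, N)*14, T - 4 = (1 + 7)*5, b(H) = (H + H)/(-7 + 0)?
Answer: -18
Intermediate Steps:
b(H) = -2*H/7 (b(H) = (2*H)/(-7) = (2*H)*(-⅐) = -2*H/7)
K(n, S) = 11/4 + n/4 (K(n, S) = 2 + (3 + n)/4 = 2 + (¾ + n/4) = 11/4 + n/4)
T = 44 (T = 4 + (1 + 7)*5 = 4 + 8*5 = 4 + 40 = 44)
p(Q, N) = 18 (p(Q, N) = -3 + (11/4 + (¼)*(-5))*14 = -3 + (11/4 - 5/4)*14 = -3 + (3/2)*14 = -3 + 21 = 18)
s = 18
-s = -1*18 = -18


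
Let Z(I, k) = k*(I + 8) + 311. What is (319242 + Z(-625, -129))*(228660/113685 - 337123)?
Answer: -92712180460278/689 ≈ -1.3456e+11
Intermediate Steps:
Z(I, k) = 311 + k*(8 + I) (Z(I, k) = k*(8 + I) + 311 = 311 + k*(8 + I))
(319242 + Z(-625, -129))*(228660/113685 - 337123) = (319242 + (311 + 8*(-129) - 625*(-129)))*(228660/113685 - 337123) = (319242 + (311 - 1032 + 80625))*(228660*(1/113685) - 337123) = (319242 + 79904)*(15244/7579 - 337123) = 399146*(-2555039973/7579) = -92712180460278/689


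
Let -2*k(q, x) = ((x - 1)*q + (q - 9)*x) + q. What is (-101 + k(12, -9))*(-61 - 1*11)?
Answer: 2412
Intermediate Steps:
k(q, x) = -q/2 - q*(-1 + x)/2 - x*(-9 + q)/2 (k(q, x) = -(((x - 1)*q + (q - 9)*x) + q)/2 = -(((-1 + x)*q + (-9 + q)*x) + q)/2 = -((q*(-1 + x) + x*(-9 + q)) + q)/2 = -(q + q*(-1 + x) + x*(-9 + q))/2 = -q/2 - q*(-1 + x)/2 - x*(-9 + q)/2)
(-101 + k(12, -9))*(-61 - 1*11) = (-101 + (½)*(-9)*(9 - 2*12))*(-61 - 1*11) = (-101 + (½)*(-9)*(9 - 24))*(-61 - 11) = (-101 + (½)*(-9)*(-15))*(-72) = (-101 + 135/2)*(-72) = -67/2*(-72) = 2412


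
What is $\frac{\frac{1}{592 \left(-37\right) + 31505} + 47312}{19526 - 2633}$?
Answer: $\frac{151414171}{54063231} \approx 2.8007$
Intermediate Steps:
$\frac{\frac{1}{592 \left(-37\right) + 31505} + 47312}{19526 - 2633} = \frac{\frac{1}{-21904 + 31505} + 47312}{16893} = \left(\frac{1}{9601} + 47312\right) \frac{1}{16893} = \frac{454242513}{9601} \cdot \frac{1}{16893} = \frac{151414171}{54063231}$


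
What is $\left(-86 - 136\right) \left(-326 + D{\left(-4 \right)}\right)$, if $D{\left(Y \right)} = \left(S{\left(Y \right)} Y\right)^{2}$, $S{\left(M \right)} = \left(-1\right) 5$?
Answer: $-16428$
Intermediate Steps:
$S{\left(M \right)} = -5$
$D{\left(Y \right)} = 25 Y^{2}$ ($D{\left(Y \right)} = \left(- 5 Y\right)^{2} = 25 Y^{2}$)
$\left(-86 - 136\right) \left(-326 + D{\left(-4 \right)}\right) = \left(-86 - 136\right) \left(-326 + 25 \left(-4\right)^{2}\right) = - 222 \left(-326 + 25 \cdot 16\right) = - 222 \left(-326 + 400\right) = \left(-222\right) 74 = -16428$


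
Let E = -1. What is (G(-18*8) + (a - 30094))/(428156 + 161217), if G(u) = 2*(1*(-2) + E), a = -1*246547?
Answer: -276647/589373 ≈ -0.46939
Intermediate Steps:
a = -246547
G(u) = -6 (G(u) = 2*(1*(-2) - 1) = 2*(-2 - 1) = 2*(-3) = -6)
(G(-18*8) + (a - 30094))/(428156 + 161217) = (-6 + (-246547 - 30094))/(428156 + 161217) = (-6 - 276641)/589373 = -276647*1/589373 = -276647/589373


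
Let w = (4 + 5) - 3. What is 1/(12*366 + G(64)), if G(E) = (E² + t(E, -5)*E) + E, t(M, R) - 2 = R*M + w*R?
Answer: -1/13720 ≈ -7.2886e-5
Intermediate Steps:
w = 6 (w = 9 - 3 = 6)
t(M, R) = 2 + 6*R + M*R (t(M, R) = 2 + (R*M + 6*R) = 2 + (M*R + 6*R) = 2 + (6*R + M*R) = 2 + 6*R + M*R)
G(E) = E + E² + E*(-28 - 5*E) (G(E) = (E² + (2 + 6*(-5) + E*(-5))*E) + E = (E² + (2 - 30 - 5*E)*E) + E = (E² + (-28 - 5*E)*E) + E = (E² + E*(-28 - 5*E)) + E = E + E² + E*(-28 - 5*E))
1/(12*366 + G(64)) = 1/(12*366 + 64*(-27 - 4*64)) = 1/(4392 + 64*(-27 - 256)) = 1/(4392 + 64*(-283)) = 1/(4392 - 18112) = 1/(-13720) = -1/13720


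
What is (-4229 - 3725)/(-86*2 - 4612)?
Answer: 3977/2392 ≈ 1.6626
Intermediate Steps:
(-4229 - 3725)/(-86*2 - 4612) = -7954/(-172 - 4612) = -7954/(-4784) = -7954*(-1/4784) = 3977/2392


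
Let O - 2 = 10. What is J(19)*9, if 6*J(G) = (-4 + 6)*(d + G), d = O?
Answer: 93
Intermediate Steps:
O = 12 (O = 2 + 10 = 12)
d = 12
J(G) = 4 + G/3 (J(G) = ((-4 + 6)*(12 + G))/6 = (2*(12 + G))/6 = (24 + 2*G)/6 = 4 + G/3)
J(19)*9 = (4 + (⅓)*19)*9 = (4 + 19/3)*9 = (31/3)*9 = 93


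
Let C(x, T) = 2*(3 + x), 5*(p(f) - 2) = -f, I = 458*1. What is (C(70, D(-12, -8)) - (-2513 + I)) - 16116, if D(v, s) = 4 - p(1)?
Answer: -13915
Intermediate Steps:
I = 458
p(f) = 2 - f/5 (p(f) = 2 + (-f)/5 = 2 - f/5)
D(v, s) = 11/5 (D(v, s) = 4 - (2 - ⅕*1) = 4 - (2 - ⅕) = 4 - 1*9/5 = 4 - 9/5 = 11/5)
C(x, T) = 6 + 2*x
(C(70, D(-12, -8)) - (-2513 + I)) - 16116 = ((6 + 2*70) - (-2513 + 458)) - 16116 = ((6 + 140) - 1*(-2055)) - 16116 = (146 + 2055) - 16116 = 2201 - 16116 = -13915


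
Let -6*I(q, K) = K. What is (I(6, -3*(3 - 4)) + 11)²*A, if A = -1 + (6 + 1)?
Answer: 1323/2 ≈ 661.50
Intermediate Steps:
I(q, K) = -K/6
A = 6 (A = -1 + 7 = 6)
(I(6, -3*(3 - 4)) + 11)²*A = (-(-1)*(3 - 4)/2 + 11)²*6 = (-(-1)*(-1)/2 + 11)²*6 = (-⅙*3 + 11)²*6 = (-½ + 11)²*6 = (21/2)²*6 = (441/4)*6 = 1323/2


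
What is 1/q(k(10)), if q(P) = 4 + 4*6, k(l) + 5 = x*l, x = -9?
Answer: 1/28 ≈ 0.035714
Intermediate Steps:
k(l) = -5 - 9*l
q(P) = 28 (q(P) = 4 + 24 = 28)
1/q(k(10)) = 1/28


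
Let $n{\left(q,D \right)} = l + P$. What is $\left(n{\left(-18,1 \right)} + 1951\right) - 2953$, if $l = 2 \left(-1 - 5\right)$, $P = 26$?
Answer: $-988$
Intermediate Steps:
$l = -12$ ($l = 2 \left(-6\right) = -12$)
$n{\left(q,D \right)} = 14$ ($n{\left(q,D \right)} = -12 + 26 = 14$)
$\left(n{\left(-18,1 \right)} + 1951\right) - 2953 = \left(14 + 1951\right) - 2953 = 1965 - 2953 = -988$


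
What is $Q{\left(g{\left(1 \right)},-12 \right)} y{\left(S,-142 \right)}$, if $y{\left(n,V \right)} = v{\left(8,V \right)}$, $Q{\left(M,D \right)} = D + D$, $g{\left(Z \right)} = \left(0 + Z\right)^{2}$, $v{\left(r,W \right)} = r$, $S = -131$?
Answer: $-192$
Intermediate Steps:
$g{\left(Z \right)} = Z^{2}$
$Q{\left(M,D \right)} = 2 D$
$y{\left(n,V \right)} = 8$
$Q{\left(g{\left(1 \right)},-12 \right)} y{\left(S,-142 \right)} = 2 \left(-12\right) 8 = \left(-24\right) 8 = -192$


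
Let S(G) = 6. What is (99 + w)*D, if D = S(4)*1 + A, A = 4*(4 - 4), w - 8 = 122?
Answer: 1374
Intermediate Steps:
w = 130 (w = 8 + 122 = 130)
A = 0 (A = 4*0 = 0)
D = 6 (D = 6*1 + 0 = 6 + 0 = 6)
(99 + w)*D = (99 + 130)*6 = 229*6 = 1374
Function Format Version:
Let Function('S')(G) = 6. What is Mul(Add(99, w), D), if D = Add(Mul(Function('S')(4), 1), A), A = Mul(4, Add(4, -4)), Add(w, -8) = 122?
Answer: 1374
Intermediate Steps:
w = 130 (w = Add(8, 122) = 130)
A = 0 (A = Mul(4, 0) = 0)
D = 6 (D = Add(Mul(6, 1), 0) = Add(6, 0) = 6)
Mul(Add(99, w), D) = Mul(Add(99, 130), 6) = Mul(229, 6) = 1374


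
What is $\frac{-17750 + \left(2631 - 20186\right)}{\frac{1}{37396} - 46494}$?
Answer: $\frac{57402860}{75595201} \approx 0.75935$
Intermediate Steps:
$\frac{-17750 + \left(2631 - 20186\right)}{\frac{1}{37396} - 46494} = \frac{-17750 - 17555}{- \frac{1738689623}{37396}} = \left(-35305\right) \left(- \frac{37396}{1738689623}\right) = \frac{57402860}{75595201}$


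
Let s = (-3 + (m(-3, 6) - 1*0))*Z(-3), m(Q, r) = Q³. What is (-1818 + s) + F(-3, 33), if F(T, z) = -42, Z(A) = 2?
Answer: -1920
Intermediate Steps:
s = -60 (s = (-3 + ((-3)³ - 1*0))*2 = (-3 + (-27 + 0))*2 = (-3 - 27)*2 = -30*2 = -60)
(-1818 + s) + F(-3, 33) = (-1818 - 60) - 42 = -1878 - 42 = -1920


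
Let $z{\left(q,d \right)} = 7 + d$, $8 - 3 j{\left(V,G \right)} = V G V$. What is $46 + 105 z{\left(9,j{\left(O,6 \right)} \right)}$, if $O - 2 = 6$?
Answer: $-12379$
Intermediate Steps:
$O = 8$ ($O = 2 + 6 = 8$)
$j{\left(V,G \right)} = \frac{8}{3} - \frac{G V^{2}}{3}$ ($j{\left(V,G \right)} = \frac{8}{3} - \frac{V G V}{3} = \frac{8}{3} - \frac{G V V}{3} = \frac{8}{3} - \frac{G V^{2}}{3}$)
$46 + 105 z{\left(9,j{\left(O,6 \right)} \right)} = 46 + 105 \left(7 + \left(\frac{8}{3} - 2 \cdot 8^{2}\right)\right) = 46 + 105 \left(7 + \left(\frac{8}{3} - 2 \cdot 64\right)\right) = 46 + 105 \left(7 + \left(\frac{8}{3} - 128\right)\right) = 46 + 105 \left(7 - \frac{376}{3}\right) = 46 + 105 \left(- \frac{355}{3}\right) = 46 - 12425 = -12379$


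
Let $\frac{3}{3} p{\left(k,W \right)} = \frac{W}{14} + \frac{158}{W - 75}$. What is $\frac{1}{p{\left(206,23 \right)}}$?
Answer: $- \frac{91}{127} \approx -0.71654$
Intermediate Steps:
$p{\left(k,W \right)} = \frac{158}{-75 + W} + \frac{W}{14}$ ($p{\left(k,W \right)} = \frac{W}{14} + \frac{158}{W - 75} = W \frac{1}{14} + \frac{158}{-75 + W} = \frac{W}{14} + \frac{158}{-75 + W} = \frac{158}{-75 + W} + \frac{W}{14}$)
$\frac{1}{p{\left(206,23 \right)}} = \frac{1}{\frac{1}{14} \frac{1}{-75 + 23} \left(2212 + 23^{2} - 1725\right)} = \frac{1}{\frac{1}{14} \frac{1}{-52} \left(2212 + 529 - 1725\right)} = \frac{1}{\frac{1}{14} \left(- \frac{1}{52}\right) 1016} = \frac{1}{- \frac{127}{91}} = - \frac{91}{127}$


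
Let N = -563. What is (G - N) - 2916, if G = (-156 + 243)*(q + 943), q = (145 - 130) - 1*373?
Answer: 48542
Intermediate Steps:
q = -358 (q = 15 - 373 = -358)
G = 50895 (G = (-156 + 243)*(-358 + 943) = 87*585 = 50895)
(G - N) - 2916 = (50895 - 1*(-563)) - 2916 = (50895 + 563) - 2916 = 51458 - 2916 = 48542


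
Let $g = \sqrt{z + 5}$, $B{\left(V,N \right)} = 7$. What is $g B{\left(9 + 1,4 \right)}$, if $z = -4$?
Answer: $7$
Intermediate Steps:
$g = 1$ ($g = \sqrt{-4 + 5} = \sqrt{1} = 1$)
$g B{\left(9 + 1,4 \right)} = 1 \cdot 7 = 7$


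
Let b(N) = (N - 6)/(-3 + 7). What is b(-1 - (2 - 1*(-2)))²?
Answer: 121/16 ≈ 7.5625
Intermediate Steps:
b(N) = -3/2 + N/4 (b(N) = (-6 + N)/4 = (-6 + N)*(¼) = -3/2 + N/4)
b(-1 - (2 - 1*(-2)))² = (-3/2 + (-1 - (2 - 1*(-2)))/4)² = (-3/2 + (-1 - (2 + 2))/4)² = (-3/2 + (-1 - 1*4)/4)² = (-3/2 + (-1 - 4)/4)² = (-3/2 + (¼)*(-5))² = (-3/2 - 5/4)² = (-11/4)² = 121/16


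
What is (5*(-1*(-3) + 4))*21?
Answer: 735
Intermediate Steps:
(5*(-1*(-3) + 4))*21 = (5*(3 + 4))*21 = (5*7)*21 = 35*21 = 735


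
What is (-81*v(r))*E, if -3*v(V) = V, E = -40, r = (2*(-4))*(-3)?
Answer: -25920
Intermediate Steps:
r = 24 (r = -8*(-3) = 24)
v(V) = -V/3
(-81*v(r))*E = -(-27)*24*(-40) = -81*(-8)*(-40) = 648*(-40) = -25920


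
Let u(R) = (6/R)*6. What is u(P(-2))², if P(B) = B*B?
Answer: 81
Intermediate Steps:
P(B) = B²
u(R) = 36/R
u(P(-2))² = (36/((-2)²))² = (36/4)² = (36*(¼))² = 9² = 81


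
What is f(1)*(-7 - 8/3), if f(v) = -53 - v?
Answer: 522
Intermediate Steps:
f(1)*(-7 - 8/3) = (-53 - 1*1)*(-7 - 8/3) = (-53 - 1)*(-7 - 8/3) = -54*(-7 - 1*8/3) = -54*(-7 - 8/3) = -54*(-29/3) = 522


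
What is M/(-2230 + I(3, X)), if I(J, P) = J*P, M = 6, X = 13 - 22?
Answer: -6/2257 ≈ -0.0026584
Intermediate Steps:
X = -9
M/(-2230 + I(3, X)) = 6/(-2230 + 3*(-9)) = 6/(-2230 - 27) = 6/(-2257) = -1/2257*6 = -6/2257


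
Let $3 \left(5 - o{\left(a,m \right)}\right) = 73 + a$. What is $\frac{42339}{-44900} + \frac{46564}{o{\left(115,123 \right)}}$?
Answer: $- \frac{6279495447}{7767700} \approx -808.41$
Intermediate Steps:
$o{\left(a,m \right)} = - \frac{58}{3} - \frac{a}{3}$ ($o{\left(a,m \right)} = 5 - \frac{73 + a}{3} = 5 - \left(\frac{73}{3} + \frac{a}{3}\right) = - \frac{58}{3} - \frac{a}{3}$)
$\frac{42339}{-44900} + \frac{46564}{o{\left(115,123 \right)}} = \frac{42339}{-44900} + \frac{46564}{- \frac{58}{3} - \frac{115}{3}} = 42339 \left(- \frac{1}{44900}\right) + \frac{46564}{- \frac{58}{3} - \frac{115}{3}} = - \frac{42339}{44900} + \frac{46564}{- \frac{173}{3}} = - \frac{42339}{44900} + 46564 \left(- \frac{3}{173}\right) = - \frac{42339}{44900} - \frac{139692}{173} = - \frac{6279495447}{7767700}$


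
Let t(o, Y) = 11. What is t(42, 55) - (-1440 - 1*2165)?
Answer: 3616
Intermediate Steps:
t(42, 55) - (-1440 - 1*2165) = 11 - (-1440 - 1*2165) = 11 - (-1440 - 2165) = 11 - 1*(-3605) = 11 + 3605 = 3616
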